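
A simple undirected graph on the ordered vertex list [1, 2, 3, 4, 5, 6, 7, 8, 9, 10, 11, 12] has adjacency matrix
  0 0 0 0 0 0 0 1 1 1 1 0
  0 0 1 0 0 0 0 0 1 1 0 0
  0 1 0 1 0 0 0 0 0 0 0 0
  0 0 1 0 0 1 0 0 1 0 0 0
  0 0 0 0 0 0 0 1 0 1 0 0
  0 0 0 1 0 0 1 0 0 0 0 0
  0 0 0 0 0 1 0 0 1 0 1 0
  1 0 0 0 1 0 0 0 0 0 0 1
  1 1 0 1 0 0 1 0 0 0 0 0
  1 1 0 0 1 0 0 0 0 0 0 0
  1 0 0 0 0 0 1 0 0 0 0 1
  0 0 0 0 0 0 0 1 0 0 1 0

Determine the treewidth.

3

A width-3 tree decomposition is:
Bags: B1 = {3, 4, 6, 7}  B2 = {3, 4, 7, 9}  B3 = {2, 3, 7, 9}  B4 = {2, 7, 9, 11}  B5 = {1, 2, 9, 11}  B6 = {1, 2, 10, 11}  B7 = {1, 10, 11, 12}  B8 = {1, 8, 10, 12}  B9 = {5, 8, 10, 12}
Tree: B1–B2, B2–B3, B3–B4, B4–B5, B5–B6, B6–B7, B7–B8, B8–B9
Each bag holds 4 vertices, so the decomposition has width 3, which upper-bounds the treewidth. For the lower bound: the 4 vertex sets {3,4,6}, {7}, {9}, {1,2,10,11} are disjoint, each induces a connected subgraph, and every pair is joined by at least one edge of G. Contracting each set to a single vertex therefore yields K_{4} as a minor, and since treewidth is minor-monotone, tw(G) ≥ tw(K_{4}) = 3. Combining the bounds, tw(G) = 3.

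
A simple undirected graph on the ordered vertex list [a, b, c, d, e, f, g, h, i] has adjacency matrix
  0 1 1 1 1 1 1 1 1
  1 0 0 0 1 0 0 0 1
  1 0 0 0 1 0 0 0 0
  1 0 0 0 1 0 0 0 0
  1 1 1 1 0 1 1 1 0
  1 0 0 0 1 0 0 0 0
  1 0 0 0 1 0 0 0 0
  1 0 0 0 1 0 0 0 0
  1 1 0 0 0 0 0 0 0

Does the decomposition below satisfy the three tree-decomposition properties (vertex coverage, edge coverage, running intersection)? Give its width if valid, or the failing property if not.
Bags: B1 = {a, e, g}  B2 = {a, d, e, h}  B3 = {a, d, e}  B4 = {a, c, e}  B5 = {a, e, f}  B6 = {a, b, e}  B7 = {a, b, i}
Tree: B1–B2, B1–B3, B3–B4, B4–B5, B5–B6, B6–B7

No — bags containing vertex d are not connected in the tree.

A tree decomposition must satisfy three properties: every vertex lies in some bag; for every edge, both endpoints lie together in some bag; and for every vertex, the bags containing it form a connected subtree. Here bags containing vertex d are not connected in the tree, so the decomposition is invalid.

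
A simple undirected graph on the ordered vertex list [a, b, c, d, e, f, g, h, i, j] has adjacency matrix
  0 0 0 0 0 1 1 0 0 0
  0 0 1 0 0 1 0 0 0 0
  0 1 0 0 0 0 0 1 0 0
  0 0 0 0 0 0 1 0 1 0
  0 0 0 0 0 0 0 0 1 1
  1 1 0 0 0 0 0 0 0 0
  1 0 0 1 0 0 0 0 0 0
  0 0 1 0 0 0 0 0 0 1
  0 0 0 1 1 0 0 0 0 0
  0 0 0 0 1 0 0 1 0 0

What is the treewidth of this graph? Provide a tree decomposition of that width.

Treewidth 2.
One such decomposition:
Bags: B1 = {a, d, g}  B2 = {a, d, i}  B3 = {a, e, i}  B4 = {a, e, j}  B5 = {a, h, j}  B6 = {a, c, h}  B7 = {a, b, c}  B8 = {a, b, f}
Tree: B1–B2, B2–B3, B3–B4, B4–B5, B5–B6, B6–B7, B7–B8

Every bag has size at most 3, so the width is 3 − 1 = 2 and tw(G) ≤ 2. Since a–g–d–i–e–j–h–c–b–f–a is a cycle in G, G is not acyclic. Forests are exactly the graphs of treewidth ≤ 1, so tw(G) ≥ 2. The upper and lower bounds meet at 2, so that is the treewidth.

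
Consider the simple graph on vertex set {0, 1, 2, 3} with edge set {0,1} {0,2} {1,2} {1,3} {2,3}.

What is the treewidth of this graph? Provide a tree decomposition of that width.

Each bag holds 3 vertices, so the decomposition has width 2, which upper-bounds the treewidth. On the other hand G contains the 3-clique {0, 1, 2}. A clique must lie in a single bag of any decomposition, so no decomposition can have width below 2. Combining the bounds, tw(G) = 2.

Treewidth 2.
One optimal decomposition is:
Bags: B1 = {0, 1, 2}  B2 = {1, 2, 3}
Tree: B1–B2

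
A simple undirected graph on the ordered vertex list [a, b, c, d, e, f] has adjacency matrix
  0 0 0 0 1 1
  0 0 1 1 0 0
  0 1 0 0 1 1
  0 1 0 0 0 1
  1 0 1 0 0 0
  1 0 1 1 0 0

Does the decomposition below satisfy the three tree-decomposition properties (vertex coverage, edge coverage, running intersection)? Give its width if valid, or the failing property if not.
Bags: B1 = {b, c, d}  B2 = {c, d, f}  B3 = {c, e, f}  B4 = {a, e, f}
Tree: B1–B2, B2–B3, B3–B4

Checking the three conditions: (i) the bags cover all of {a, b, c, d, e, f}; (ii) for each edge, some bag contains both endpoints; (iii) the bags containing any fixed vertex form a subtree. All hold, so the decomposition is valid with width 3 − 1 = 2.

Yes; width 2.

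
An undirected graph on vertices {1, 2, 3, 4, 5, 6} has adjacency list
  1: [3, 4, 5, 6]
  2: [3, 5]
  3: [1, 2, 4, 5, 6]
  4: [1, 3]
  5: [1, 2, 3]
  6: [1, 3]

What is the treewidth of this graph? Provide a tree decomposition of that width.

Every bag has size at most 3, so the width is 3 − 1 = 2 and tw(G) ≤ 2. On the other hand G contains the 3-clique {1, 3, 4}. A clique must lie in a single bag of any decomposition, so no decomposition can have width below 2. The upper and lower bounds meet at 2, so that is the treewidth.

Treewidth 2.
One such decomposition:
Bags: B1 = {1, 3, 5}  B2 = {1, 3, 4}  B3 = {1, 3, 6}  B4 = {2, 3, 5}
Tree: B1–B2, B1–B3, B1–B4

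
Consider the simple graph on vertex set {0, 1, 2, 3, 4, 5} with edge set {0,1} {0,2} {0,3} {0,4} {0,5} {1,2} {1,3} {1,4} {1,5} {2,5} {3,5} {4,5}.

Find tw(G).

A width-3 tree decomposition is:
Bags: B1 = {0, 1, 4, 5}  B2 = {0, 1, 2, 5}  B3 = {0, 1, 3, 5}
Tree: B1–B2, B2–B3
The largest bag has 4 vertices, giving width 3; this decomposition certifies tw(G) ≤ 3. Conversely, {0, 1, 2, 5} is a clique of size 4, and the vertices of any clique must share a bag in every tree decomposition; so some bag has ≥ 4 vertices and tw(G) ≥ 3. Therefore the treewidth is 3.

3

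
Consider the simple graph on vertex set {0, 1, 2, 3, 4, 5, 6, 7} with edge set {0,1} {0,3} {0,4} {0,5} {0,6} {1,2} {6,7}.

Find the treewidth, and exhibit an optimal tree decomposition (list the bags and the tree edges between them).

Each bag holds 2 vertices, so the decomposition has width 1, which upper-bounds the treewidth. Since G has at least one edge (e.g. 5–0), it is not an edgeless graph, so tw(G) ≥ 1. Hence tw(G) = 1 exactly.

Treewidth 1.
One optimal decomposition is:
Bags: B1 = {0, 5}  B2 = {0, 6}  B3 = {0, 3}  B4 = {0, 1}  B5 = {1, 2}  B6 = {0, 4}  B7 = {6, 7}
Tree: B1–B2, B2–B3, B2–B4, B4–B5, B1–B6, B2–B7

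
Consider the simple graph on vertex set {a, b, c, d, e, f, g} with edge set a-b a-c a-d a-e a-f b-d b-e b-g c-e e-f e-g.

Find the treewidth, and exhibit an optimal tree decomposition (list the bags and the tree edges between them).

Each bag holds 3 vertices, so the decomposition has width 2, which upper-bounds the treewidth. For the lower bound, the 3 vertices {b, e, g} are pairwise adjacent, and any tree decomposition puts a clique entirely inside one bag — forcing width ≥ 2. Combining the bounds, tw(G) = 2.

Treewidth 2.
One optimal decomposition is:
Bags: B1 = {a, b, d}  B2 = {a, b, e}  B3 = {b, e, g}  B4 = {a, c, e}  B5 = {a, e, f}
Tree: B1–B2, B2–B3, B2–B4, B4–B5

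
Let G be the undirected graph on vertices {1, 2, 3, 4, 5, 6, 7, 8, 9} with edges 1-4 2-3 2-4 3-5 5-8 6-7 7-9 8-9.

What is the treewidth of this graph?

1

A width-1 tree decomposition is:
Bags: B1 = {6, 7}  B2 = {7, 9}  B3 = {8, 9}  B4 = {5, 8}  B5 = {3, 5}  B6 = {2, 3}  B7 = {2, 4}  B8 = {1, 4}
Tree: B1–B2, B2–B3, B3–B4, B4–B5, B5–B6, B6–B7, B7–B8
The largest bag has 2 vertices, giving width 1; this decomposition certifies tw(G) ≤ 1. Since G has at least one edge (e.g. 6–7), it is not an edgeless graph, so tw(G) ≥ 1. Combining the bounds, tw(G) = 1.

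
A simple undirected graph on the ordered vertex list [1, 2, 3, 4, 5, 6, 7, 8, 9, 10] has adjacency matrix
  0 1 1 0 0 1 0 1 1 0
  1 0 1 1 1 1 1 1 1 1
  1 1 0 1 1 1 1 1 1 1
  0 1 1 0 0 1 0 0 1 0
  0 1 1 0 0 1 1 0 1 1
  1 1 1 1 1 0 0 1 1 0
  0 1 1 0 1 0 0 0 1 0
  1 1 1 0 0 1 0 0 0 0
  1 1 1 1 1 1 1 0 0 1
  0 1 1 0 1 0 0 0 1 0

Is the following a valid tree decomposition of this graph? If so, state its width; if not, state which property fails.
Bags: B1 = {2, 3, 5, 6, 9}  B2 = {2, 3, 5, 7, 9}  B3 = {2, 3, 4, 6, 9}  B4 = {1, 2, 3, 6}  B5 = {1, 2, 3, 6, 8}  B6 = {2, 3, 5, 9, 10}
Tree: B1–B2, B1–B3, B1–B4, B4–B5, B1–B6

No — edge (9,1) lies in no bag.

A tree decomposition must satisfy three properties: every vertex lies in some bag; for every edge, both endpoints lie together in some bag; and for every vertex, the bags containing it form a connected subtree. Here edge (9,1) lies in no bag, so the decomposition is invalid.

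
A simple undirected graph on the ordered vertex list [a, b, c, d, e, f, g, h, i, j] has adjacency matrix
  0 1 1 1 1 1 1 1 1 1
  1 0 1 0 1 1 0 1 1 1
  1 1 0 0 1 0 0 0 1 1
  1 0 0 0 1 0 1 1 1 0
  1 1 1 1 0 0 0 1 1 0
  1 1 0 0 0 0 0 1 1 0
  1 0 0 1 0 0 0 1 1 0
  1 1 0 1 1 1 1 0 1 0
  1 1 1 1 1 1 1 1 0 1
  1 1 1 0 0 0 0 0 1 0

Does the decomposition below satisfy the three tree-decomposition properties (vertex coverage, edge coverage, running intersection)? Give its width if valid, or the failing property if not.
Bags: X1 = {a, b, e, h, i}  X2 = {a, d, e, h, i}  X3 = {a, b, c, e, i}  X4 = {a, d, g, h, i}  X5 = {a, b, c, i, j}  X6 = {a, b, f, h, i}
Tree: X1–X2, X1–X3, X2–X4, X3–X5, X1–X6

Checking the three conditions: (i) the bags cover all of {a, b, c, d, e, f, g, h, i, j}; (ii) for each edge, some bag contains both endpoints; (iii) the bags containing any fixed vertex form a subtree. All hold, so the decomposition is valid with width 5 − 1 = 4.

Yes; width 4.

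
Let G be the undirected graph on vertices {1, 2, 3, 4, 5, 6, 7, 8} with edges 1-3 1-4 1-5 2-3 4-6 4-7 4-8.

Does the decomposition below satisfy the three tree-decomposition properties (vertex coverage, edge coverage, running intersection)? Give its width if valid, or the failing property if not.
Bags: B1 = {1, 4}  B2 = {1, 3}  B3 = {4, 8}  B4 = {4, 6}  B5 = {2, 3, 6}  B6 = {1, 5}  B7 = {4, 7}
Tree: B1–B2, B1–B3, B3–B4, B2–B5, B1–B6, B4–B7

A tree decomposition must satisfy three properties: every vertex lies in some bag; for every edge, both endpoints lie together in some bag; and for every vertex, the bags containing it form a connected subtree. Here bags containing vertex 6 are not connected in the tree, so the decomposition is invalid.

No — bags containing vertex 6 are not connected in the tree.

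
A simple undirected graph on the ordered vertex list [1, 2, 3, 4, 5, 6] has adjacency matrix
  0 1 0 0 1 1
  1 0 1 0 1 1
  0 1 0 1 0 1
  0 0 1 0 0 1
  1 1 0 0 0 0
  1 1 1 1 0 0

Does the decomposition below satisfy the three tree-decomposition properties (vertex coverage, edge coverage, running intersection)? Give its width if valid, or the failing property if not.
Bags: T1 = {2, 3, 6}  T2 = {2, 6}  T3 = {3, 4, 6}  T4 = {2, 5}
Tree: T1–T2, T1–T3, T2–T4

A tree decomposition must satisfy three properties: every vertex lies in some bag; for every edge, both endpoints lie together in some bag; and for every vertex, the bags containing it form a connected subtree. Here vertex 1 appears in no bag, so the decomposition is invalid.

No — vertex 1 appears in no bag.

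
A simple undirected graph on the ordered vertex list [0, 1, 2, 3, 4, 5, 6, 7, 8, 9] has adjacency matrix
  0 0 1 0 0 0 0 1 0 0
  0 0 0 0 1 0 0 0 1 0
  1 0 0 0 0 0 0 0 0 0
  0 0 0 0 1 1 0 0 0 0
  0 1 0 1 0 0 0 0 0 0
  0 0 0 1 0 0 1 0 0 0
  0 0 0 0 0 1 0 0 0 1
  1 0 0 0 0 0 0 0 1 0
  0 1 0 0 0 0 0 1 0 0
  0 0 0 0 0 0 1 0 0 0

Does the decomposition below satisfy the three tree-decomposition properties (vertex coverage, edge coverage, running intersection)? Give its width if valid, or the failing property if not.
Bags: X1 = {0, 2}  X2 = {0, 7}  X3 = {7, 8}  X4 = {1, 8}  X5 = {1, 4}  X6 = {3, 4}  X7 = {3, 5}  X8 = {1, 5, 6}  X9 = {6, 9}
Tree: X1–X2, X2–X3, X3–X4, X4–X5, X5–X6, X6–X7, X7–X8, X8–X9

A tree decomposition must satisfy three properties: every vertex lies in some bag; for every edge, both endpoints lie together in some bag; and for every vertex, the bags containing it form a connected subtree. Here bags containing vertex 1 are not connected in the tree, so the decomposition is invalid.

No — bags containing vertex 1 are not connected in the tree.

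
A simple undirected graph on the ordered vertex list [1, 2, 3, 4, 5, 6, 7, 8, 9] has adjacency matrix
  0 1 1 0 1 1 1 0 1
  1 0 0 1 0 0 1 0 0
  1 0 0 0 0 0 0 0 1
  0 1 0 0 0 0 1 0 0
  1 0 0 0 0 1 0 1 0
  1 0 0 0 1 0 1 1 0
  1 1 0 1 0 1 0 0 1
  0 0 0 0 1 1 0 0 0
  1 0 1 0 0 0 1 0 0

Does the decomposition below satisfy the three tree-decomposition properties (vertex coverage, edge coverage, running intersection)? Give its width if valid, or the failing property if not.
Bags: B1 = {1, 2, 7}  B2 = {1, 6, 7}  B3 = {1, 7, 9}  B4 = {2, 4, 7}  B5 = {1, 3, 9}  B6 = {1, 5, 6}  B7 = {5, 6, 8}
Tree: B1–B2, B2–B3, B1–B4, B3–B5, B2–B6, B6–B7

Yes; width 2.

Every vertex of G appears in some bag (union = {1, 2, 3, 4, 5, 6, 7, 8, 9}); every edge is covered by a bag; and for each vertex v the set of bags containing v is connected in the bag tree. The decomposition is therefore valid. The largest bag has 3 vertices, so the width is 2.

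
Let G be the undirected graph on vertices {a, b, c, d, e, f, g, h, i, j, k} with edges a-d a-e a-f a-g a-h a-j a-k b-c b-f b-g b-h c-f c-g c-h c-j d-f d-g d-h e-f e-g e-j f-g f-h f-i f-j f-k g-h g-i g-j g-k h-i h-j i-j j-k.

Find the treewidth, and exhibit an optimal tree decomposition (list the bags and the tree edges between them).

Treewidth 4.
One such decomposition:
Bags: B1 = {a, f, g, h, j}  B2 = {c, f, g, h, j}  B3 = {f, g, h, i, j}  B4 = {a, e, f, g, j}  B5 = {b, c, f, g, h}  B6 = {a, f, g, j, k}  B7 = {a, d, f, g, h}
Tree: B1–B2, B1–B3, B1–B4, B2–B5, B1–B6, B1–B7

Each bag holds 5 vertices, so the decomposition has width 4, which upper-bounds the treewidth. On the other hand G contains the 5-clique {a, e, f, g, j}. A clique must lie in a single bag of any decomposition, so no decomposition can have width below 4. The upper and lower bounds meet at 4, so that is the treewidth.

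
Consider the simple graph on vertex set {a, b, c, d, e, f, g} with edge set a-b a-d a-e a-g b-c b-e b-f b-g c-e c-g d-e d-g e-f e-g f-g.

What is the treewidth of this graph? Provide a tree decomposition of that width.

The largest bag has 4 vertices, giving width 3; this decomposition certifies tw(G) ≤ 3. For the lower bound, the 4 vertices {a, d, e, g} are pairwise adjacent, and any tree decomposition puts a clique entirely inside one bag — forcing width ≥ 3. Combining the bounds, tw(G) = 3.

Treewidth 3.
Bags: B1 = {b, c, e, g}  B2 = {a, b, e, g}  B3 = {a, d, e, g}  B4 = {b, e, f, g}
Tree: B1–B2, B2–B3, B2–B4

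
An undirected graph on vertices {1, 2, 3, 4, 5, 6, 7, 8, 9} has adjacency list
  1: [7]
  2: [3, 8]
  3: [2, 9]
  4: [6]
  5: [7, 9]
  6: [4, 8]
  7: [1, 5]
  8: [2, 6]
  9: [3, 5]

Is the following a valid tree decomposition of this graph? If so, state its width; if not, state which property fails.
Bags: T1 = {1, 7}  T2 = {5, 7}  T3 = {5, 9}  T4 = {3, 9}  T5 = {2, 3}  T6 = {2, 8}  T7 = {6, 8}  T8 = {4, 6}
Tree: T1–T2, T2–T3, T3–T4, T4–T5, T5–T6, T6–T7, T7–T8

Yes; width 1.

Every vertex of G appears in some bag (union = {1, 2, 3, 4, 5, 6, 7, 8, 9}); every edge is covered by a bag; and for each vertex v the set of bags containing v is connected in the bag tree. The decomposition is therefore valid. The largest bag has 2 vertices, so the width is 1.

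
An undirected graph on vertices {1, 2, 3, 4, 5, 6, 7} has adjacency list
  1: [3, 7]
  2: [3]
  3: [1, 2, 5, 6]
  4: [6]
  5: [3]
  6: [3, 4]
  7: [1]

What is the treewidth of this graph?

A width-1 tree decomposition is:
Bags: B1 = {1, 3}  B2 = {3, 5}  B3 = {3, 6}  B4 = {4, 6}  B5 = {1, 7}  B6 = {2, 3}
Tree: B1–B2, B2–B3, B3–B4, B1–B5, B3–B6
The largest bag has 2 vertices, giving width 1; this decomposition certifies tw(G) ≤ 1. G has an edge, so its treewidth is at least 1. Therefore the treewidth is 1.

1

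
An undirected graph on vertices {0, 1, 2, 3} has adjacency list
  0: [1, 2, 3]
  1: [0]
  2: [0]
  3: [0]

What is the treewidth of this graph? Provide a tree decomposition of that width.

Treewidth 1.
One optimal decomposition is:
Bags: B1 = {0, 2}  B2 = {0, 3}  B3 = {0, 1}
Tree: B1–B2, B2–B3

The largest bag has 2 vertices, giving width 1; this decomposition certifies tw(G) ≤ 1. G has an edge, so its treewidth is at least 1. Therefore the treewidth is 1.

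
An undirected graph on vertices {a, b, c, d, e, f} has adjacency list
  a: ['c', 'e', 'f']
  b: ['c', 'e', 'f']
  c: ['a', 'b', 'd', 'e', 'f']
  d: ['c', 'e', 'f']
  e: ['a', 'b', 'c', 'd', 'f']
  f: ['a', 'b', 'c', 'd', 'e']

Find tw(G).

3

A width-3 tree decomposition is:
Bags: B1 = {c, d, e, f}  B2 = {b, c, e, f}  B3 = {a, c, e, f}
Tree: B1–B2, B1–B3
Every bag has size at most 4, so the width is 4 − 1 = 3 and tw(G) ≤ 3. For the lower bound, the 4 vertices {c, d, e, f} are pairwise adjacent, and any tree decomposition puts a clique entirely inside one bag — forcing width ≥ 3. Therefore the treewidth is 3.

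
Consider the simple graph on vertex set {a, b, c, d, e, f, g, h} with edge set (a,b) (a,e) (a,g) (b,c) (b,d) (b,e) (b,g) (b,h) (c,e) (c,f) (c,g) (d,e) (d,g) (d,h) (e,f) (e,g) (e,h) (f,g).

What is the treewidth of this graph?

A width-3 tree decomposition is:
Bags: B1 = {b, d, e, g}  B2 = {a, b, e, g}  B3 = {b, c, e, g}  B4 = {b, d, e, h}  B5 = {c, e, f, g}
Tree: B1–B2, B2–B3, B1–B4, B3–B5
Each bag holds 4 vertices, so the decomposition has width 3, which upper-bounds the treewidth. On the other hand G contains the 4-clique {c, e, f, g}. A clique must lie in a single bag of any decomposition, so no decomposition can have width below 3. Therefore the treewidth is 3.

3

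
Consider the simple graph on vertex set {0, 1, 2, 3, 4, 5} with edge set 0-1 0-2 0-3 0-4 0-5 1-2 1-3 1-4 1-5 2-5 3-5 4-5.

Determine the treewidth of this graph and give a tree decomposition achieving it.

Treewidth 3.
One such decomposition:
Bags: B1 = {0, 1, 3, 5}  B2 = {0, 1, 2, 5}  B3 = {0, 1, 4, 5}
Tree: B1–B2, B2–B3

Every bag has size at most 4, so the width is 4 − 1 = 3 and tw(G) ≤ 3. For the lower bound, the 4 vertices {0, 1, 2, 5} are pairwise adjacent, and any tree decomposition puts a clique entirely inside one bag — forcing width ≥ 3. The upper and lower bounds meet at 3, so that is the treewidth.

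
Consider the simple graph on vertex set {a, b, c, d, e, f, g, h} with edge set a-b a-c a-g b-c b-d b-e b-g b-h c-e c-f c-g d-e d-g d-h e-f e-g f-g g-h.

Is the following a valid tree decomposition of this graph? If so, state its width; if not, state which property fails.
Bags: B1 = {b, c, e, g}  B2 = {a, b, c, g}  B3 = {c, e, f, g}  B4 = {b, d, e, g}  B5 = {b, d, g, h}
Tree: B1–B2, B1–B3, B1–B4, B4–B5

Yes; width 3.

Every vertex of G appears in some bag (union = {a, b, c, d, e, f, g, h}); every edge is covered by a bag; and for each vertex v the set of bags containing v is connected in the bag tree. The decomposition is therefore valid. The largest bag has 4 vertices, so the width is 3.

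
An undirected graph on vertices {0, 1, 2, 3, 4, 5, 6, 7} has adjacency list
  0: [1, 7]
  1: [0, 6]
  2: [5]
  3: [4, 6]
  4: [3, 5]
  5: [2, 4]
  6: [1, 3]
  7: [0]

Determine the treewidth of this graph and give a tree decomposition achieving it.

Every bag has size at most 2, so the width is 2 − 1 = 1 and tw(G) ≤ 1. G has an edge, so its treewidth is at least 1. Hence tw(G) = 1 exactly.

Treewidth 1.
One optimal decomposition is:
Bags: B1 = {0, 7}  B2 = {0, 1}  B3 = {1, 6}  B4 = {3, 6}  B5 = {3, 4}  B6 = {4, 5}  B7 = {2, 5}
Tree: B1–B2, B2–B3, B3–B4, B4–B5, B5–B6, B6–B7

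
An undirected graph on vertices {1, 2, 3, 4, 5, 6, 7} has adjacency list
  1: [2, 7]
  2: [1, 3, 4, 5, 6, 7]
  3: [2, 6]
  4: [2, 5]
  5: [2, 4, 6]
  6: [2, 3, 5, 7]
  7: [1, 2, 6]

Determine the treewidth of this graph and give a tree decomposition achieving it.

Treewidth 2.
One optimal decomposition is:
Bags: B1 = {2, 6, 7}  B2 = {2, 3, 6}  B3 = {1, 2, 7}  B4 = {2, 5, 6}  B5 = {2, 4, 5}
Tree: B1–B2, B1–B3, B1–B4, B4–B5

Every bag has size at most 3, so the width is 3 − 1 = 2 and tw(G) ≤ 2. Conversely, {1, 2, 7} is a clique of size 3, and the vertices of any clique must share a bag in every tree decomposition; so some bag has ≥ 3 vertices and tw(G) ≥ 2. Hence tw(G) = 2 exactly.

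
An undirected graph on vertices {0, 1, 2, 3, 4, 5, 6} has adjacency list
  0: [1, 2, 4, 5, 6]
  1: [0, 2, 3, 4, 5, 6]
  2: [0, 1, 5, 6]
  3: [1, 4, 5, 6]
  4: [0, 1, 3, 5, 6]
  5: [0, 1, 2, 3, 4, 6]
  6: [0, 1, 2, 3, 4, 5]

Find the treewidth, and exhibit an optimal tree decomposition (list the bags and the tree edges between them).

Treewidth 4.
One optimal decomposition is:
Bags: B1 = {0, 1, 4, 5, 6}  B2 = {0, 1, 2, 5, 6}  B3 = {1, 3, 4, 5, 6}
Tree: B1–B2, B1–B3

The largest bag has 5 vertices, giving width 4; this decomposition certifies tw(G) ≤ 4. On the other hand G contains the 5-clique {0, 1, 2, 5, 6}. A clique must lie in a single bag of any decomposition, so no decomposition can have width below 4. Hence tw(G) = 4 exactly.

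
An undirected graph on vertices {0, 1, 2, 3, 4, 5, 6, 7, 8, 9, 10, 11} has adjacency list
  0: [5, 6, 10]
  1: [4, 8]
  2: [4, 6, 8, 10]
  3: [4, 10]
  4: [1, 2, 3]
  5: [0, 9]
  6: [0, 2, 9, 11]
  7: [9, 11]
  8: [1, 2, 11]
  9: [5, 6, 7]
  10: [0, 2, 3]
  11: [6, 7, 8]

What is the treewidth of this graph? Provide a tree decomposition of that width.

Each bag holds 4 vertices, so the decomposition has width 3, which upper-bounds the treewidth. For the lower bound: the 4 vertex sets {1,3,4}, {8}, {2}, {0,6,10,11} are disjoint, each induces a connected subgraph, and every pair is joined by at least one edge of G. Contracting each set to a single vertex therefore yields K_{4} as a minor, and since treewidth is minor-monotone, tw(G) ≥ tw(K_{4}) = 3. The upper and lower bounds meet at 3, so that is the treewidth.

Treewidth 3.
Bags: B1 = {1, 3, 4, 8}  B2 = {2, 3, 4, 8}  B3 = {2, 3, 8, 10}  B4 = {2, 8, 10, 11}  B5 = {2, 6, 10, 11}  B6 = {0, 6, 10, 11}  B7 = {0, 6, 7, 11}  B8 = {0, 6, 7, 9}  B9 = {0, 5, 7, 9}
Tree: B1–B2, B2–B3, B3–B4, B4–B5, B5–B6, B6–B7, B7–B8, B8–B9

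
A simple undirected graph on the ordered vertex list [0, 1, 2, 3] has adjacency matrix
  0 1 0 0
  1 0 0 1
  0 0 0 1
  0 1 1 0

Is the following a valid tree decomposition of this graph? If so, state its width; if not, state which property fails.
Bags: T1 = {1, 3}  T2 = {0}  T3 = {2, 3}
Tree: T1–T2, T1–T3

No — edge (1,0) lies in no bag.

A tree decomposition must satisfy three properties: every vertex lies in some bag; for every edge, both endpoints lie together in some bag; and for every vertex, the bags containing it form a connected subtree. Here edge (1,0) lies in no bag, so the decomposition is invalid.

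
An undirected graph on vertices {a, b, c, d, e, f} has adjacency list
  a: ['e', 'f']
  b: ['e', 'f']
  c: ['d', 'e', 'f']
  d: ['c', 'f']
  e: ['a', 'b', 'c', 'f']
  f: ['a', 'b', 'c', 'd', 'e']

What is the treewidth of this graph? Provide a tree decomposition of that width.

Treewidth 2.
One such decomposition:
Bags: B1 = {a, e, f}  B2 = {c, e, f}  B3 = {c, d, f}  B4 = {b, e, f}
Tree: B1–B2, B2–B3, B2–B4

The largest bag has 3 vertices, giving width 2; this decomposition certifies tw(G) ≤ 2. For the lower bound, the 3 vertices {c, d, f} are pairwise adjacent, and any tree decomposition puts a clique entirely inside one bag — forcing width ≥ 2. Hence tw(G) = 2 exactly.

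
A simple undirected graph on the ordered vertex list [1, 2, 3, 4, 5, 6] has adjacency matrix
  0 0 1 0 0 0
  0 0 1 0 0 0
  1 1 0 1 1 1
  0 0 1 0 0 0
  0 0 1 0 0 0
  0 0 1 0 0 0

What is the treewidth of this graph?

A width-1 tree decomposition is:
Bags: B1 = {3, 5}  B2 = {2, 3}  B3 = {3, 6}  B4 = {1, 3}  B5 = {3, 4}
Tree: B1–B2, B1–B3, B3–B4, B4–B5
Every bag has size at most 2, so the width is 2 − 1 = 1 and tw(G) ≤ 1. Any graph with an edge has treewidth ≥ 1, and G has the edge 3–5. Therefore the treewidth is 1.

1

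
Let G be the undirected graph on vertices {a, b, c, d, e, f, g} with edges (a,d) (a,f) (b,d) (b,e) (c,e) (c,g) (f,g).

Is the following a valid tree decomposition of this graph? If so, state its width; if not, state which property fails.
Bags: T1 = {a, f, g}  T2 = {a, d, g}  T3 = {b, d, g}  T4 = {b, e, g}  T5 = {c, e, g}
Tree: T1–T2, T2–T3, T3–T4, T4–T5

Yes; width 2.

Checking the three conditions: (i) the bags cover all of {a, b, c, d, e, f, g}; (ii) for each edge, some bag contains both endpoints; (iii) the bags containing any fixed vertex form a subtree. All hold, so the decomposition is valid with width 3 − 1 = 2.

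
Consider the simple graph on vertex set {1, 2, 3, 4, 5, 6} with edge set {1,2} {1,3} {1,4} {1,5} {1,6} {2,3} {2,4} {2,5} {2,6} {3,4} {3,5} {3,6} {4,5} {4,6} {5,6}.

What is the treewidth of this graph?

A width-5 tree decomposition is:
Bags: B1 = {1, 2, 3, 4, 5, 6}
Tree: (single bag)
A single bag containing all 6 vertices is trivially a valid decomposition of width 5. For the lower bound, the 6 vertices {1, 2, 3, 4, 5, 6} are pairwise adjacent, and any tree decomposition puts a clique entirely inside one bag — forcing width ≥ 5. The upper and lower bounds meet at 5, so that is the treewidth.

5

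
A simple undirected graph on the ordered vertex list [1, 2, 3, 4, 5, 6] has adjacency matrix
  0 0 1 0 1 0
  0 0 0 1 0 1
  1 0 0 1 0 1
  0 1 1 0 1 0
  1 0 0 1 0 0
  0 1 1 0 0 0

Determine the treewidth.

A width-2 tree decomposition is:
Bags: B1 = {1, 4, 5}  B2 = {1, 3, 4}  B3 = {2, 3, 4}  B4 = {2, 3, 6}
Tree: B1–B2, B2–B3, B3–B4
The largest bag has 3 vertices, giving width 2; this decomposition certifies tw(G) ≤ 2. Since 5–1–3–4–5 is a cycle in G, G is not acyclic. Forests are exactly the graphs of treewidth ≤ 1, so tw(G) ≥ 2. Hence tw(G) = 2 exactly.

2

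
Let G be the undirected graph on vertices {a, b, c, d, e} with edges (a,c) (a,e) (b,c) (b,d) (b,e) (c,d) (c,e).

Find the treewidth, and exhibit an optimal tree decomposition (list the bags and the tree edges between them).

Treewidth 2.
One optimal decomposition is:
Bags: B1 = {a, c, e}  B2 = {b, c, e}  B3 = {b, c, d}
Tree: B1–B2, B2–B3

Each bag holds 3 vertices, so the decomposition has width 2, which upper-bounds the treewidth. On the other hand G contains the 3-clique {b, c, d}. A clique must lie in a single bag of any decomposition, so no decomposition can have width below 2. The upper and lower bounds meet at 2, so that is the treewidth.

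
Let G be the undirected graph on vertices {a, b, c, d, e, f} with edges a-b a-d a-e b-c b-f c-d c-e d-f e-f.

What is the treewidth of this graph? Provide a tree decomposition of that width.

Each bag holds 4 vertices, so the decomposition has width 3, which upper-bounds the treewidth. For the lower bound: the 4 vertex sets {a,e}, {c,d}, {f}, {b} are disjoint, each induces a connected subgraph, and every pair is joined by at least one edge of G. Contracting each set to a single vertex therefore yields K_{4} as a minor, and since treewidth is minor-monotone, tw(G) ≥ tw(K_{4}) = 3. Hence tw(G) = 3 exactly.

Treewidth 3.
One such decomposition:
Bags: B1 = {a, c, e, f}  B2 = {a, c, d, f}  B3 = {a, b, c, f}
Tree: B1–B2, B2–B3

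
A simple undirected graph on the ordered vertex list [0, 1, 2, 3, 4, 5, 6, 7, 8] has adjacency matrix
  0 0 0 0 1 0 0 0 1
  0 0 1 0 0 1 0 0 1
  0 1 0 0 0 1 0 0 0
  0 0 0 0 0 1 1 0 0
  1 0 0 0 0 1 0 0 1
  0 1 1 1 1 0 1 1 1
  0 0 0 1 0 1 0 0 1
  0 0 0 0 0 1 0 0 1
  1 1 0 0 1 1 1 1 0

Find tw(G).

A width-2 tree decomposition is:
Bags: B1 = {1, 5, 8}  B2 = {4, 5, 8}  B3 = {5, 6, 8}  B4 = {5, 7, 8}  B5 = {3, 5, 6}  B6 = {1, 2, 5}  B7 = {0, 4, 8}
Tree: B1–B2, B1–B3, B3–B4, B3–B5, B1–B6, B2–B7
Every bag has size at most 3, so the width is 3 − 1 = 2 and tw(G) ≤ 2. For the lower bound, the 3 vertices {0, 4, 8} are pairwise adjacent, and any tree decomposition puts a clique entirely inside one bag — forcing width ≥ 2. Combining the bounds, tw(G) = 2.

2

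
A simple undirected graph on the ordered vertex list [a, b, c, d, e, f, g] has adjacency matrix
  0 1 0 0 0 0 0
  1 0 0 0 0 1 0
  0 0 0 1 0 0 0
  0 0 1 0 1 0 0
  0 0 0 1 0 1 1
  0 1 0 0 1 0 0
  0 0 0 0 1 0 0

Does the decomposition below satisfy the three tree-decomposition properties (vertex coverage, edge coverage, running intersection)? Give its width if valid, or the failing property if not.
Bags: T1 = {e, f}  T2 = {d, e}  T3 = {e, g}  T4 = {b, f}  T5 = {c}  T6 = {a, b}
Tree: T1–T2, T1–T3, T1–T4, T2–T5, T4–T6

No — edge (d,c) lies in no bag.

A tree decomposition must satisfy three properties: every vertex lies in some bag; for every edge, both endpoints lie together in some bag; and for every vertex, the bags containing it form a connected subtree. Here edge (d,c) lies in no bag, so the decomposition is invalid.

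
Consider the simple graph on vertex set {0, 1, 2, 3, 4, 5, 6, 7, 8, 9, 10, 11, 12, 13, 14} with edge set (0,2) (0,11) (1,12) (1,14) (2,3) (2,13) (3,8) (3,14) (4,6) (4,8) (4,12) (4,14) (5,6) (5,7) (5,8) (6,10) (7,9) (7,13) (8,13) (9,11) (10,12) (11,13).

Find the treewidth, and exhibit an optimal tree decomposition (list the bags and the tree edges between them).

Every bag has size at most 4, so the width is 4 − 1 = 3 and tw(G) ≤ 3. For the lower bound: the 4 vertex sets {0,9,11}, {7}, {13}, {2,3,5,8} are disjoint, each induces a connected subgraph, and every pair is joined by at least one edge of G. Contracting each set to a single vertex therefore yields K_{4} as a minor, and since treewidth is minor-monotone, tw(G) ≥ tw(K_{4}) = 3. Hence tw(G) = 3 exactly.

Treewidth 3.
Bags: B1 = {0, 7, 9, 11}  B2 = {0, 7, 11, 13}  B3 = {0, 2, 7, 13}  B4 = {2, 5, 7, 13}  B5 = {2, 5, 8, 13}  B6 = {2, 3, 5, 8}  B7 = {3, 5, 6, 8}  B8 = {3, 4, 6, 8}  B9 = {3, 4, 6, 14}  B10 = {4, 6, 10, 14}  B11 = {4, 10, 12, 14}  B12 = {1, 10, 12, 14}
Tree: B1–B2, B2–B3, B3–B4, B4–B5, B5–B6, B6–B7, B7–B8, B8–B9, B9–B10, B10–B11, B11–B12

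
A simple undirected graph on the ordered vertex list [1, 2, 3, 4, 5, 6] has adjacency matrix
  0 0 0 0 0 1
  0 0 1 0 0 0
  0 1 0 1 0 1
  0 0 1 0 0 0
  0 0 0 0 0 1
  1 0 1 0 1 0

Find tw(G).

A width-1 tree decomposition is:
Bags: B1 = {1, 6}  B2 = {5, 6}  B3 = {3, 6}  B4 = {2, 3}  B5 = {3, 4}
Tree: B1–B2, B2–B3, B3–B4, B4–B5
Each bag holds 2 vertices, so the decomposition has width 1, which upper-bounds the treewidth. Since G has at least one edge (e.g. 6–1), it is not an edgeless graph, so tw(G) ≥ 1. Therefore the treewidth is 1.

1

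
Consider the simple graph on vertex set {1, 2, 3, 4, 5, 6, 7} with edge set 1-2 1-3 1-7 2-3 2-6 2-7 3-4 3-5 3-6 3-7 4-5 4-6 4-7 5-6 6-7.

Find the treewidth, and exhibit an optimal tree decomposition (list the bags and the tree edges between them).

Treewidth 3.
One optimal decomposition is:
Bags: B1 = {1, 2, 3, 7}  B2 = {2, 3, 6, 7}  B3 = {3, 4, 6, 7}  B4 = {3, 4, 5, 6}
Tree: B1–B2, B2–B3, B3–B4

Each bag holds 4 vertices, so the decomposition has width 3, which upper-bounds the treewidth. Conversely, {1, 2, 3, 7} is a clique of size 4, and the vertices of any clique must share a bag in every tree decomposition; so some bag has ≥ 4 vertices and tw(G) ≥ 3. The upper and lower bounds meet at 3, so that is the treewidth.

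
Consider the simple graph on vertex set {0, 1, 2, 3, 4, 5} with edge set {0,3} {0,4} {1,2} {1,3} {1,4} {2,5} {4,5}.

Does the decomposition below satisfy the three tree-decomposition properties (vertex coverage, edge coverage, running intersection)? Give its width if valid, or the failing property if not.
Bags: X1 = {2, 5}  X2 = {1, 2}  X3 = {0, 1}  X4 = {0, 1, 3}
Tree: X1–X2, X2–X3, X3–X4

No — vertex 4 appears in no bag.

A tree decomposition must satisfy three properties: every vertex lies in some bag; for every edge, both endpoints lie together in some bag; and for every vertex, the bags containing it form a connected subtree. Here vertex 4 appears in no bag, so the decomposition is invalid.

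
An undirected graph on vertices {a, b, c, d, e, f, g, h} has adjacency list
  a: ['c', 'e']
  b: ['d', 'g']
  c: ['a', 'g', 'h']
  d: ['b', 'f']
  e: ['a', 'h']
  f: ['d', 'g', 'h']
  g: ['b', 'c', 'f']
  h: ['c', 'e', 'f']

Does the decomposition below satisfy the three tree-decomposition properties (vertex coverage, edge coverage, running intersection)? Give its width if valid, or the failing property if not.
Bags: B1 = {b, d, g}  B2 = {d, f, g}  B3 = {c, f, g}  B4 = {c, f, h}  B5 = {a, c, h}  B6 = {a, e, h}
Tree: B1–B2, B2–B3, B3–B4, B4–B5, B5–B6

Every vertex of G appears in some bag (union = {a, b, c, d, e, f, g, h}); every edge is covered by a bag; and for each vertex v the set of bags containing v is connected in the bag tree. The decomposition is therefore valid. The largest bag has 3 vertices, so the width is 2.

Yes; width 2.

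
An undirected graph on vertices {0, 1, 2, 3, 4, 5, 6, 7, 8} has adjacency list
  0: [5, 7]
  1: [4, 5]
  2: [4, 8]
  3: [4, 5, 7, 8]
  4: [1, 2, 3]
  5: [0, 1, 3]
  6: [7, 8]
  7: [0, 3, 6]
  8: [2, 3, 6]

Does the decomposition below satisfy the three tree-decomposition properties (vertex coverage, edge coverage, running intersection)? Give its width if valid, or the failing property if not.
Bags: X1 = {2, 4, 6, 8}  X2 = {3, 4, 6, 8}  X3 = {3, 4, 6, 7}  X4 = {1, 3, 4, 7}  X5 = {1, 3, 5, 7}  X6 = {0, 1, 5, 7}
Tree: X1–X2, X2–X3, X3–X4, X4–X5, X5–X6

Yes; width 3.

Every vertex of G appears in some bag (union = {0, 1, 2, 3, 4, 5, 6, 7, 8}); every edge is covered by a bag; and for each vertex v the set of bags containing v is connected in the bag tree. The decomposition is therefore valid. The largest bag has 4 vertices, so the width is 3.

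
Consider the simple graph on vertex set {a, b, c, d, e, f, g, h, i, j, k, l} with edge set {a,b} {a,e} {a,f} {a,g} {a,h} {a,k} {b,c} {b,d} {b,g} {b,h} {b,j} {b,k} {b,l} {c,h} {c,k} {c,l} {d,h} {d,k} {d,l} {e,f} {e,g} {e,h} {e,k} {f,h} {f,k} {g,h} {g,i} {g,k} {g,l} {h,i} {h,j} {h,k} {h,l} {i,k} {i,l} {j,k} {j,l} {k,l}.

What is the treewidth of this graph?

A width-4 tree decomposition is:
Bags: B1 = {a, b, g, h, k}  B2 = {a, e, g, h, k}  B3 = {b, g, h, k, l}  B4 = {g, h, i, k, l}  B5 = {a, e, f, h, k}  B6 = {b, c, h, k, l}  B7 = {b, h, j, k, l}  B8 = {b, d, h, k, l}
Tree: B1–B2, B1–B3, B3–B4, B2–B5, B3–B6, B6–B7, B7–B8
Each bag holds 5 vertices, so the decomposition has width 4, which upper-bounds the treewidth. For the lower bound, the 5 vertices {a, e, g, h, k} are pairwise adjacent, and any tree decomposition puts a clique entirely inside one bag — forcing width ≥ 4. Hence tw(G) = 4 exactly.

4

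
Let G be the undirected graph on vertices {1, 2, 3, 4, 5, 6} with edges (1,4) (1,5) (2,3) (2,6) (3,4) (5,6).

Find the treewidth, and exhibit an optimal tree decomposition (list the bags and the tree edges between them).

Treewidth 2.
Bags: B1 = {2, 5, 6}  B2 = {2, 3, 5}  B3 = {3, 4, 5}  B4 = {1, 4, 5}
Tree: B1–B2, B2–B3, B3–B4

The largest bag has 3 vertices, giving width 2; this decomposition certifies tw(G) ≤ 2. The edges 5–6–2–3–4–1–5 form a cycle, so G is not a tree and its treewidth is at least 2. The upper and lower bounds meet at 2, so that is the treewidth.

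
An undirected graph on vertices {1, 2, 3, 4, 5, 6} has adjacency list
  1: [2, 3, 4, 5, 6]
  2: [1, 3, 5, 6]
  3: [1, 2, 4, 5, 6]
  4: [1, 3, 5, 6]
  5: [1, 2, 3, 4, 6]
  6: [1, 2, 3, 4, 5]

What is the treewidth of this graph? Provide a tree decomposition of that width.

Every bag has size at most 5, so the width is 5 − 1 = 4 and tw(G) ≤ 4. Conversely, {1, 2, 3, 5, 6} is a clique of size 5, and the vertices of any clique must share a bag in every tree decomposition; so some bag has ≥ 5 vertices and tw(G) ≥ 4. Hence tw(G) = 4 exactly.

Treewidth 4.
One optimal decomposition is:
Bags: B1 = {1, 3, 4, 5, 6}  B2 = {1, 2, 3, 5, 6}
Tree: B1–B2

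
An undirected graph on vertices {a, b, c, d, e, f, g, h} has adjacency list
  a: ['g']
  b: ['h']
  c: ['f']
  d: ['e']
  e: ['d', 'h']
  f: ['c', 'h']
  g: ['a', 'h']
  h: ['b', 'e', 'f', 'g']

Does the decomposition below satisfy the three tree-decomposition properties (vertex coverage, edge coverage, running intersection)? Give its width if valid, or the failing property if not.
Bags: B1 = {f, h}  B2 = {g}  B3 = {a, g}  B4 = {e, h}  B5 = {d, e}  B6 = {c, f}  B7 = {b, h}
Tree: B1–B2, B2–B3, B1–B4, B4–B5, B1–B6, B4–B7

No — edge (h,g) lies in no bag.

A tree decomposition must satisfy three properties: every vertex lies in some bag; for every edge, both endpoints lie together in some bag; and for every vertex, the bags containing it form a connected subtree. Here edge (h,g) lies in no bag, so the decomposition is invalid.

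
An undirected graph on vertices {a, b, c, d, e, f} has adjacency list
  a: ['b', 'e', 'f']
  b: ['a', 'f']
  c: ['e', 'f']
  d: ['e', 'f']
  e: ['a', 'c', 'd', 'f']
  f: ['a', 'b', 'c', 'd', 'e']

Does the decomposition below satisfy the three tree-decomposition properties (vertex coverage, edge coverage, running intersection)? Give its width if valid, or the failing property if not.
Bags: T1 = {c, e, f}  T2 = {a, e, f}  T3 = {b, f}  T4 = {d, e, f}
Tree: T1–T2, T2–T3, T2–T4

No — edge (a,b) lies in no bag.

A tree decomposition must satisfy three properties: every vertex lies in some bag; for every edge, both endpoints lie together in some bag; and for every vertex, the bags containing it form a connected subtree. Here edge (a,b) lies in no bag, so the decomposition is invalid.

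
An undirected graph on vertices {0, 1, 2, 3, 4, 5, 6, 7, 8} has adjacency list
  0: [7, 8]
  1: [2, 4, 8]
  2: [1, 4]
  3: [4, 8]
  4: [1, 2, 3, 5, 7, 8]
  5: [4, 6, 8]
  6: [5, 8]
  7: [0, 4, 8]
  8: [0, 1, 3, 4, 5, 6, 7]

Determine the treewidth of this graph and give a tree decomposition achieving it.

The largest bag has 3 vertices, giving width 2; this decomposition certifies tw(G) ≤ 2. For the lower bound, the 3 vertices {0, 7, 8} are pairwise adjacent, and any tree decomposition puts a clique entirely inside one bag — forcing width ≥ 2. Therefore the treewidth is 2.

Treewidth 2.
Bags: B1 = {4, 5, 8}  B2 = {1, 4, 8}  B3 = {5, 6, 8}  B4 = {4, 7, 8}  B5 = {3, 4, 8}  B6 = {0, 7, 8}  B7 = {1, 2, 4}
Tree: B1–B2, B1–B3, B1–B4, B2–B5, B4–B6, B2–B7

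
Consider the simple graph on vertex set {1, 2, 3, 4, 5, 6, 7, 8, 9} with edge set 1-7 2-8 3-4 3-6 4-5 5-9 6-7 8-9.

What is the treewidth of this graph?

A width-1 tree decomposition is:
Bags: B1 = {2, 8}  B2 = {8, 9}  B3 = {5, 9}  B4 = {4, 5}  B5 = {3, 4}  B6 = {3, 6}  B7 = {6, 7}  B8 = {1, 7}
Tree: B1–B2, B2–B3, B3–B4, B4–B5, B5–B6, B6–B7, B7–B8
Each bag holds 2 vertices, so the decomposition has width 1, which upper-bounds the treewidth. Since G has at least one edge (e.g. 2–8), it is not an edgeless graph, so tw(G) ≥ 1. Hence tw(G) = 1 exactly.

1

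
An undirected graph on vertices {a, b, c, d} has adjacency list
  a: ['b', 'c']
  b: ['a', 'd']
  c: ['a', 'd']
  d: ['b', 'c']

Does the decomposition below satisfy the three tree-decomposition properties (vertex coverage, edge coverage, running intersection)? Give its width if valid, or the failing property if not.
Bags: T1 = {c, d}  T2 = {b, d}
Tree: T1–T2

A tree decomposition must satisfy three properties: every vertex lies in some bag; for every edge, both endpoints lie together in some bag; and for every vertex, the bags containing it form a connected subtree. Here vertex a appears in no bag, so the decomposition is invalid.

No — vertex a appears in no bag.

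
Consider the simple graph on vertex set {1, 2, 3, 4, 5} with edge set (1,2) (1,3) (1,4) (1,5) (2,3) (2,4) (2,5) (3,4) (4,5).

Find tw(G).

A width-3 tree decomposition is:
Bags: B1 = {1, 2, 3, 4}  B2 = {1, 2, 4, 5}
Tree: B1–B2
Every bag has size at most 4, so the width is 4 − 1 = 3 and tw(G) ≤ 3. For the lower bound, the 4 vertices {1, 2, 3, 4} are pairwise adjacent, and any tree decomposition puts a clique entirely inside one bag — forcing width ≥ 3. Hence tw(G) = 3 exactly.

3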